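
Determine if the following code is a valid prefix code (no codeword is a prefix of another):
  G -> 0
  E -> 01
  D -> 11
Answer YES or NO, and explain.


Checking each pair (does one codeword prefix another?):
  G='0' vs E='01': prefix -- VIOLATION

NO -- this is NOT a valid prefix code. G (0) is a prefix of E (01).


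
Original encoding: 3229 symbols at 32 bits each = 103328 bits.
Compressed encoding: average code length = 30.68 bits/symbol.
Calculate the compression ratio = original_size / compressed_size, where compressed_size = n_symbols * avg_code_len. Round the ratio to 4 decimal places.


original_size = n_symbols * orig_bits = 3229 * 32 = 103328 bits
compressed_size = n_symbols * avg_code_len = 3229 * 30.68 = 99065.72 bits
ratio = original_size / compressed_size = 103328 / 99065.72 = 1.043

Compression ratio = 1.043


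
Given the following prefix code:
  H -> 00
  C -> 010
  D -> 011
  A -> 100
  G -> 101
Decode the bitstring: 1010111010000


Decoding step by step:
Bits 101 -> G
Bits 011 -> D
Bits 101 -> G
Bits 00 -> H
Bits 00 -> H


Decoded message: GDGHH


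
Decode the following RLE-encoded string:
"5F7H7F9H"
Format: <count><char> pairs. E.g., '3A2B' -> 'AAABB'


Expanding each <count><char> pair:
  5F -> 'FFFFF'
  7H -> 'HHHHHHH'
  7F -> 'FFFFFFF'
  9H -> 'HHHHHHHHH'

Decoded = FFFFFHHHHHHHFFFFFFFHHHHHHHHH


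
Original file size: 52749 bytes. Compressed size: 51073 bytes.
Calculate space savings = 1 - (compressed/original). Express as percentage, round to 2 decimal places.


ratio = compressed/original = 51073/52749 = 0.968227
savings = 1 - ratio = 1 - 0.968227 = 0.031773
as a percentage: 0.031773 * 100 = 3.18%

Space savings = 1 - 51073/52749 = 3.18%


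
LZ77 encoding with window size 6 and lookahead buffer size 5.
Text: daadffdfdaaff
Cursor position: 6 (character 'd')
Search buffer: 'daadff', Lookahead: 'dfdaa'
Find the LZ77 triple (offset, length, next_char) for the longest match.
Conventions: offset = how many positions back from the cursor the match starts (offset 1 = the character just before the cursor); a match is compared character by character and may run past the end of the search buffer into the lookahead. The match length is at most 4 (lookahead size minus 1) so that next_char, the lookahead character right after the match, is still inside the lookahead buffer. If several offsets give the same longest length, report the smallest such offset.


Try each offset into the search buffer:
  offset=1 (pos 5, char 'f'): match length 0
  offset=2 (pos 4, char 'f'): match length 0
  offset=3 (pos 3, char 'd'): match length 2
  offset=4 (pos 2, char 'a'): match length 0
  offset=5 (pos 1, char 'a'): match length 0
  offset=6 (pos 0, char 'd'): match length 1
Longest match has length 2 at offset 3.
next_char = character at position 6 + 2 = 8 -> 'd'

Best match: offset=3, length=2 (matching 'df' starting at position 3)
LZ77 triple: (3, 2, 'd')


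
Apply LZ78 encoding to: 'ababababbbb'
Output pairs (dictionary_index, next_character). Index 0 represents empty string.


LZ78 encoding steps:
Dictionary: {0: ''}
Step 1: w='' (idx 0), next='a' -> output (0, 'a'), add 'a' as idx 1
Step 2: w='' (idx 0), next='b' -> output (0, 'b'), add 'b' as idx 2
Step 3: w='a' (idx 1), next='b' -> output (1, 'b'), add 'ab' as idx 3
Step 4: w='ab' (idx 3), next='a' -> output (3, 'a'), add 'aba' as idx 4
Step 5: w='b' (idx 2), next='b' -> output (2, 'b'), add 'bb' as idx 5
Step 6: w='bb' (idx 5), end of input -> output (5, '')


Encoded: [(0, 'a'), (0, 'b'), (1, 'b'), (3, 'a'), (2, 'b'), (5, '')]


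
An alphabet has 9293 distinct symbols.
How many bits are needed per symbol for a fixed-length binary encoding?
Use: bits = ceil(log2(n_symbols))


log2(9293) = 13.1819
Bracket: 2^13 = 8192 < 9293 <= 2^14 = 16384
So ceil(log2(9293)) = 14

bits = ceil(log2(9293)) = ceil(13.1819) = 14 bits


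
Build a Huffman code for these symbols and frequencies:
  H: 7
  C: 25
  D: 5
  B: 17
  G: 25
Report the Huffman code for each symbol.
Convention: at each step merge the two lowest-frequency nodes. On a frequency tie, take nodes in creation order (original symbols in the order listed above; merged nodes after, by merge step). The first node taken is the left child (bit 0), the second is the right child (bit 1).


Huffman tree construction:
Step 1: Merge D(5) + H(7) = 12
Step 2: Merge (D+H)(12) + B(17) = 29
Step 3: Merge C(25) + G(25) = 50
Step 4: Merge ((D+H)+B)(29) + (C+G)(50) = 79
Read each symbol's code off the tree from the root (left child = 0, right child = 1).

Codes:
  H: 001 (length 3)
  C: 10 (length 2)
  D: 000 (length 3)
  B: 01 (length 2)
  G: 11 (length 2)
Average code length: 170/79 = 2.1519 bits/symbol


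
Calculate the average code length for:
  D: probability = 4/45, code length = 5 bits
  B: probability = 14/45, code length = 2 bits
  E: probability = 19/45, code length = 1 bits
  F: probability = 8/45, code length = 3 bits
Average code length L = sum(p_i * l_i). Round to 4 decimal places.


Weighted contributions p_i * l_i:
  D: (4/45) * 5 = 20/45
  B: (14/45) * 2 = 28/45
  E: (19/45) * 1 = 19/45
  F: (8/45) * 3 = 24/45
Sum = (20 + 28 + 19 + 24)/45 = 91/45

L = 91/45 = 2.0222 bits/symbol


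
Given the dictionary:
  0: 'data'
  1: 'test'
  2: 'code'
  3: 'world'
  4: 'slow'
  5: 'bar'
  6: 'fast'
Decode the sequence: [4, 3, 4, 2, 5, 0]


Look up each index in the dictionary:
  4 -> 'slow'
  3 -> 'world'
  4 -> 'slow'
  2 -> 'code'
  5 -> 'bar'
  0 -> 'data'

Decoded: "slow world slow code bar data"


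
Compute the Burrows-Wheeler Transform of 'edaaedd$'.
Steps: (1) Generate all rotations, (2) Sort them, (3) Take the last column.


Rotations (sorted):
  0: $edaaedd -> last char: d
  1: aaedd$ed -> last char: d
  2: aedd$eda -> last char: a
  3: d$edaaed -> last char: d
  4: daaedd$e -> last char: e
  5: dd$edaae -> last char: e
  6: edaaedd$ -> last char: $
  7: edd$edaa -> last char: a


BWT = ddadee$a


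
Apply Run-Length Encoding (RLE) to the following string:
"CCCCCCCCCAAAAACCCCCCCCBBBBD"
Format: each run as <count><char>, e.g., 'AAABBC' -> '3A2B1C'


Scanning runs left to right:
  i=0: run of 'C' x 9 -> '9C'
  i=9: run of 'A' x 5 -> '5A'
  i=14: run of 'C' x 8 -> '8C'
  i=22: run of 'B' x 4 -> '4B'
  i=26: run of 'D' x 1 -> '1D'

RLE = 9C5A8C4B1D


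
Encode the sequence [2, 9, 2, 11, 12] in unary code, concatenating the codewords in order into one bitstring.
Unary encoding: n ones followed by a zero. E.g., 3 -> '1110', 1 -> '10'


Encode each number as n ones followed by a terminating 0:
  2 -> 110 (3 bits)
  9 -> 1111111110 (10 bits)
  2 -> 110 (3 bits)
  11 -> 111111111110 (12 bits)
  12 -> 1111111111110 (13 bits)
Total length = 3 + 10 + 3 + 12 + 13 = 41 bits.

Unary([2, 9, 2, 11, 12]) = 11011111111101101111111111101111111111110 (41 bits)


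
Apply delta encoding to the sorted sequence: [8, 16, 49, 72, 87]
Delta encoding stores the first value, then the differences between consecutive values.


First value: 8
Deltas:
  16 - 8 = 8
  49 - 16 = 33
  72 - 49 = 23
  87 - 72 = 15


Delta encoded: [8, 8, 33, 23, 15]


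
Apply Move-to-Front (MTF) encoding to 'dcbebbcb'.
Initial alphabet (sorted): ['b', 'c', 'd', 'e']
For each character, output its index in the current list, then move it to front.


MTF encoding:
'd': index 2 in ['b', 'c', 'd', 'e'] -> ['d', 'b', 'c', 'e']
'c': index 2 in ['d', 'b', 'c', 'e'] -> ['c', 'd', 'b', 'e']
'b': index 2 in ['c', 'd', 'b', 'e'] -> ['b', 'c', 'd', 'e']
'e': index 3 in ['b', 'c', 'd', 'e'] -> ['e', 'b', 'c', 'd']
'b': index 1 in ['e', 'b', 'c', 'd'] -> ['b', 'e', 'c', 'd']
'b': index 0 in ['b', 'e', 'c', 'd'] -> ['b', 'e', 'c', 'd']
'c': index 2 in ['b', 'e', 'c', 'd'] -> ['c', 'b', 'e', 'd']
'b': index 1 in ['c', 'b', 'e', 'd'] -> ['b', 'c', 'e', 'd']


Output: [2, 2, 2, 3, 1, 0, 2, 1]


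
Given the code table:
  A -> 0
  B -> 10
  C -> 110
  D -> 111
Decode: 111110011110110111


Decoding:
111 -> D
110 -> C
0 -> A
111 -> D
10 -> B
110 -> C
111 -> D


Result: DCADBCD


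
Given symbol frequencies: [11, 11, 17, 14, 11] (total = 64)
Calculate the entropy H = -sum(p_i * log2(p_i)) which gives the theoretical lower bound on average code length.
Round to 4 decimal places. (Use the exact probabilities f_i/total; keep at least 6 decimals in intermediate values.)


Per-symbol terms -p_i * log2(p_i) with p_i = f_i/64:
  p = 11/64 = 0.171875: log2(p) = -2.540568, -p*log2(p) = 0.436660
  p = 11/64 = 0.171875: log2(p) = -2.540568, -p*log2(p) = 0.436660
  p = 17/64 = 0.265625: log2(p) = -1.912537, -p*log2(p) = 0.508018
  p = 14/64 = 0.218750: log2(p) = -2.192645, -p*log2(p) = 0.479641
  p = 11/64 = 0.171875: log2(p) = -2.540568, -p*log2(p) = 0.436660
H = 0.436660 + 0.436660 + 0.508018 + 0.479641 + 0.436660 = 2.297639

H = 2.2976 bits/symbol


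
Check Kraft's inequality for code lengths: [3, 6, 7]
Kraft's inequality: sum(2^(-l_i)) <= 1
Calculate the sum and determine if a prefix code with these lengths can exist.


Sum = 2^(-3) + 2^(-6) + 2^(-7)
    = 0.125 + 0.015625 + 0.0078125
    = 19/128 = 0.1484375
Since 0.1484375 <= 1, Kraft's inequality IS satisfied.
A prefix code with these lengths CAN exist.

Kraft sum = 0.1484375. Satisfied.


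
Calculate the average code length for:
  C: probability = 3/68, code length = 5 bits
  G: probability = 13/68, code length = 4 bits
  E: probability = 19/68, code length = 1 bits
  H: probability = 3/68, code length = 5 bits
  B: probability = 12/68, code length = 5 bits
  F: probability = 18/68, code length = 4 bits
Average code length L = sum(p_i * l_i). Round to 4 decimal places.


Weighted contributions p_i * l_i:
  C: (3/68) * 5 = 15/68
  G: (13/68) * 4 = 52/68
  E: (19/68) * 1 = 19/68
  H: (3/68) * 5 = 15/68
  B: (12/68) * 5 = 60/68
  F: (18/68) * 4 = 72/68
Sum = (15 + 52 + 19 + 15 + 60 + 72)/68 = 233/68

L = 233/68 = 3.4265 bits/symbol


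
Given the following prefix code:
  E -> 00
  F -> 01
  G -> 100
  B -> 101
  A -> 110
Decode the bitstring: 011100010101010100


Decoding step by step:
Bits 01 -> F
Bits 110 -> A
Bits 00 -> E
Bits 101 -> B
Bits 01 -> F
Bits 01 -> F
Bits 01 -> F
Bits 00 -> E


Decoded message: FAEBFFFE


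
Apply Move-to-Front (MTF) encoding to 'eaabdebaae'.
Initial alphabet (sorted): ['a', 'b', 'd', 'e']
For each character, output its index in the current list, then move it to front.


MTF encoding:
'e': index 3 in ['a', 'b', 'd', 'e'] -> ['e', 'a', 'b', 'd']
'a': index 1 in ['e', 'a', 'b', 'd'] -> ['a', 'e', 'b', 'd']
'a': index 0 in ['a', 'e', 'b', 'd'] -> ['a', 'e', 'b', 'd']
'b': index 2 in ['a', 'e', 'b', 'd'] -> ['b', 'a', 'e', 'd']
'd': index 3 in ['b', 'a', 'e', 'd'] -> ['d', 'b', 'a', 'e']
'e': index 3 in ['d', 'b', 'a', 'e'] -> ['e', 'd', 'b', 'a']
'b': index 2 in ['e', 'd', 'b', 'a'] -> ['b', 'e', 'd', 'a']
'a': index 3 in ['b', 'e', 'd', 'a'] -> ['a', 'b', 'e', 'd']
'a': index 0 in ['a', 'b', 'e', 'd'] -> ['a', 'b', 'e', 'd']
'e': index 2 in ['a', 'b', 'e', 'd'] -> ['e', 'a', 'b', 'd']


Output: [3, 1, 0, 2, 3, 3, 2, 3, 0, 2]


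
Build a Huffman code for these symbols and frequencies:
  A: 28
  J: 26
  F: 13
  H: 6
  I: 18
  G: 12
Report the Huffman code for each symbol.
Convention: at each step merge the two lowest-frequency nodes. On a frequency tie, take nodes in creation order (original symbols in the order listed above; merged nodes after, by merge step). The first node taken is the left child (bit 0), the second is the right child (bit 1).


Huffman tree construction:
Step 1: Merge H(6) + G(12) = 18
Step 2: Merge F(13) + I(18) = 31
Step 3: Merge (H+G)(18) + J(26) = 44
Step 4: Merge A(28) + (F+I)(31) = 59
Step 5: Merge ((H+G)+J)(44) + (A+(F+I))(59) = 103
Read each symbol's code off the tree from the root (left child = 0, right child = 1).

Codes:
  A: 10 (length 2)
  J: 01 (length 2)
  F: 110 (length 3)
  H: 000 (length 3)
  I: 111 (length 3)
  G: 001 (length 3)
Average code length: 255/103 = 2.4757 bits/symbol


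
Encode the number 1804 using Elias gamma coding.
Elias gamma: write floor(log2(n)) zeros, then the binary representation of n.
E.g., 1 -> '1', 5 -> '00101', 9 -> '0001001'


num_bits = floor(log2(1804)) + 1 = 11
leading_zeros = num_bits - 1 = 10
binary(1804) = 11100001100

Elias gamma(1804) = '0000000000' + '11100001100' = 000000000011100001100 (21 bits)


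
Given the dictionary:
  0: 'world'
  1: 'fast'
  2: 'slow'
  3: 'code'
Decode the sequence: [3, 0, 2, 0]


Look up each index in the dictionary:
  3 -> 'code'
  0 -> 'world'
  2 -> 'slow'
  0 -> 'world'

Decoded: "code world slow world"


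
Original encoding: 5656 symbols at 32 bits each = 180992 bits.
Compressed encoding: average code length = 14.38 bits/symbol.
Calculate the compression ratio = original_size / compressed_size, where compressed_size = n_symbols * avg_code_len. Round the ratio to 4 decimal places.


original_size = n_symbols * orig_bits = 5656 * 32 = 180992 bits
compressed_size = n_symbols * avg_code_len = 5656 * 14.38 = 81333.28 bits
ratio = original_size / compressed_size = 180992 / 81333.28 = 2.2253

Compression ratio = 2.2253


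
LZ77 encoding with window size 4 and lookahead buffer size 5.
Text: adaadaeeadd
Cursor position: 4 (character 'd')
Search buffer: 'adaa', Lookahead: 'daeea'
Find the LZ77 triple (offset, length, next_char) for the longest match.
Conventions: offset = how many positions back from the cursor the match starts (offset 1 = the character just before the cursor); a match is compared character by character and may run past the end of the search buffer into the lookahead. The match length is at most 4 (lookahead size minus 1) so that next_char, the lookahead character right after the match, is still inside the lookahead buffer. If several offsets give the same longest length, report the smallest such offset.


Try each offset into the search buffer:
  offset=1 (pos 3, char 'a'): match length 0
  offset=2 (pos 2, char 'a'): match length 0
  offset=3 (pos 1, char 'd'): match length 2
  offset=4 (pos 0, char 'a'): match length 0
Longest match has length 2 at offset 3.
next_char = character at position 4 + 2 = 6 -> 'e'

Best match: offset=3, length=2 (matching 'da' starting at position 1)
LZ77 triple: (3, 2, 'e')


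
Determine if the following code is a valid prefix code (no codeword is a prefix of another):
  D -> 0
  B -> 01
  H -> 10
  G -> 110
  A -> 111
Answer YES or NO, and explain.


Checking each pair (does one codeword prefix another?):
  D='0' vs B='01': prefix -- VIOLATION

NO -- this is NOT a valid prefix code. D (0) is a prefix of B (01).


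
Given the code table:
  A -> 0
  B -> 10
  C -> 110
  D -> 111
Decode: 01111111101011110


Decoding:
0 -> A
111 -> D
111 -> D
110 -> C
10 -> B
111 -> D
10 -> B


Result: ADDCBDB


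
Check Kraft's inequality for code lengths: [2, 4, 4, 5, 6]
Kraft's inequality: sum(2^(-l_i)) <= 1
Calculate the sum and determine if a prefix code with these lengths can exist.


Sum = 2^(-2) + 2^(-4) + 2^(-4) + 2^(-5) + 2^(-6)
    = 0.25 + 0.0625 + 0.0625 + 0.03125 + 0.015625
    = 27/64 = 0.421875
Since 0.421875 <= 1, Kraft's inequality IS satisfied.
A prefix code with these lengths CAN exist.

Kraft sum = 0.421875. Satisfied.


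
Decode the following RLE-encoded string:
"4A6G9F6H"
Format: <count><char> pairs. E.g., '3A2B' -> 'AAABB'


Expanding each <count><char> pair:
  4A -> 'AAAA'
  6G -> 'GGGGGG'
  9F -> 'FFFFFFFFF'
  6H -> 'HHHHHH'

Decoded = AAAAGGGGGGFFFFFFFFFHHHHHH


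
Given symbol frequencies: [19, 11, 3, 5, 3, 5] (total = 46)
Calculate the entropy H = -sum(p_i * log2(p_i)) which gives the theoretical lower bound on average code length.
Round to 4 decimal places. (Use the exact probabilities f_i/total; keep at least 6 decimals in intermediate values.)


Per-symbol terms -p_i * log2(p_i) with p_i = f_i/46:
  p = 19/46 = 0.413043: log2(p) = -1.275634, -p*log2(p) = 0.526892
  p = 11/46 = 0.239130: log2(p) = -2.064130, -p*log2(p) = 0.493596
  p = 3/46 = 0.065217: log2(p) = -3.938599, -p*log2(p) = 0.256865
  p = 5/46 = 0.108696: log2(p) = -3.201634, -p*log2(p) = 0.348004
  p = 3/46 = 0.065217: log2(p) = -3.938599, -p*log2(p) = 0.256865
  p = 5/46 = 0.108696: log2(p) = -3.201634, -p*log2(p) = 0.348004
H = 0.526892 + 0.493596 + 0.256865 + 0.348004 + 0.256865 + 0.348004 = 2.230226

H = 2.2302 bits/symbol


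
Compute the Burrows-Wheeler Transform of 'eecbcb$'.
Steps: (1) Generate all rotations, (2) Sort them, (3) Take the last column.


Rotations (sorted):
  0: $eecbcb -> last char: b
  1: b$eecbc -> last char: c
  2: bcb$eec -> last char: c
  3: cb$eecb -> last char: b
  4: cbcb$ee -> last char: e
  5: ecbcb$e -> last char: e
  6: eecbcb$ -> last char: $


BWT = bccbee$


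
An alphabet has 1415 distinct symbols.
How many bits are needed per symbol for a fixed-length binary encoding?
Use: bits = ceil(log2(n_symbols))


log2(1415) = 10.4666
Bracket: 2^10 = 1024 < 1415 <= 2^11 = 2048
So ceil(log2(1415)) = 11

bits = ceil(log2(1415)) = ceil(10.4666) = 11 bits


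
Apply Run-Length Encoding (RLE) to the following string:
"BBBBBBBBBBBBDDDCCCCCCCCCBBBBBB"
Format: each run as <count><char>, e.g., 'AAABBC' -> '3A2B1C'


Scanning runs left to right:
  i=0: run of 'B' x 12 -> '12B'
  i=12: run of 'D' x 3 -> '3D'
  i=15: run of 'C' x 9 -> '9C'
  i=24: run of 'B' x 6 -> '6B'

RLE = 12B3D9C6B


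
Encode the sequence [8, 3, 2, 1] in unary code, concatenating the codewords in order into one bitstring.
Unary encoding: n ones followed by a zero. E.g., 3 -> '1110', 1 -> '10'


Encode each number as n ones followed by a terminating 0:
  8 -> 111111110 (9 bits)
  3 -> 1110 (4 bits)
  2 -> 110 (3 bits)
  1 -> 10 (2 bits)
Total length = 9 + 4 + 3 + 2 = 18 bits.

Unary([8, 3, 2, 1]) = 111111110111011010 (18 bits)


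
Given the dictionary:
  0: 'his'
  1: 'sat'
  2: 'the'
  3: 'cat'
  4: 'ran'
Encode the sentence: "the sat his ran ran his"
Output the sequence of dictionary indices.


Look up each word in the dictionary:
  'the' -> 2
  'sat' -> 1
  'his' -> 0
  'ran' -> 4
  'ran' -> 4
  'his' -> 0

Encoded: [2, 1, 0, 4, 4, 0]


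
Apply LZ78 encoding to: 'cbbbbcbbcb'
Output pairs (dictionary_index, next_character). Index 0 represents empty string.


LZ78 encoding steps:
Dictionary: {0: ''}
Step 1: w='' (idx 0), next='c' -> output (0, 'c'), add 'c' as idx 1
Step 2: w='' (idx 0), next='b' -> output (0, 'b'), add 'b' as idx 2
Step 3: w='b' (idx 2), next='b' -> output (2, 'b'), add 'bb' as idx 3
Step 4: w='b' (idx 2), next='c' -> output (2, 'c'), add 'bc' as idx 4
Step 5: w='bb' (idx 3), next='c' -> output (3, 'c'), add 'bbc' as idx 5
Step 6: w='b' (idx 2), end of input -> output (2, '')


Encoded: [(0, 'c'), (0, 'b'), (2, 'b'), (2, 'c'), (3, 'c'), (2, '')]


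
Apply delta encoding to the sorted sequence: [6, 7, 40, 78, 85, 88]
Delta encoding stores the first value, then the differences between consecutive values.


First value: 6
Deltas:
  7 - 6 = 1
  40 - 7 = 33
  78 - 40 = 38
  85 - 78 = 7
  88 - 85 = 3


Delta encoded: [6, 1, 33, 38, 7, 3]


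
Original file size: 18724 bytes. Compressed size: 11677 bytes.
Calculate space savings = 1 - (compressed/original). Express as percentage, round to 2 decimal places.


ratio = compressed/original = 11677/18724 = 0.623638
savings = 1 - ratio = 1 - 0.623638 = 0.376362
as a percentage: 0.376362 * 100 = 37.64%

Space savings = 1 - 11677/18724 = 37.64%


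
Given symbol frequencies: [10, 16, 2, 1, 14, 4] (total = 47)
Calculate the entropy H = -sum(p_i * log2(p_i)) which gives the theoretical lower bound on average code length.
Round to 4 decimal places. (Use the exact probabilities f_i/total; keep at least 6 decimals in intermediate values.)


Per-symbol terms -p_i * log2(p_i) with p_i = f_i/47:
  p = 10/47 = 0.212766: log2(p) = -2.232661, -p*log2(p) = 0.475034
  p = 16/47 = 0.340426: log2(p) = -1.554589, -p*log2(p) = 0.529222
  p = 2/47 = 0.042553: log2(p) = -4.554589, -p*log2(p) = 0.193812
  p = 1/47 = 0.021277: log2(p) = -5.554589, -p*log2(p) = 0.118183
  p = 14/47 = 0.297872: log2(p) = -1.747234, -p*log2(p) = 0.520453
  p = 4/47 = 0.085106: log2(p) = -3.554589, -p*log2(p) = 0.302518
H = 0.475034 + 0.529222 + 0.193812 + 0.118183 + 0.520453 + 0.302518 = 2.139222

H = 2.1392 bits/symbol


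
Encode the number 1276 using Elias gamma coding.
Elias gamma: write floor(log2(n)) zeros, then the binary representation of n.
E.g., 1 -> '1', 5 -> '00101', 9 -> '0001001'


num_bits = floor(log2(1276)) + 1 = 11
leading_zeros = num_bits - 1 = 10
binary(1276) = 10011111100

Elias gamma(1276) = '0000000000' + '10011111100' = 000000000010011111100 (21 bits)


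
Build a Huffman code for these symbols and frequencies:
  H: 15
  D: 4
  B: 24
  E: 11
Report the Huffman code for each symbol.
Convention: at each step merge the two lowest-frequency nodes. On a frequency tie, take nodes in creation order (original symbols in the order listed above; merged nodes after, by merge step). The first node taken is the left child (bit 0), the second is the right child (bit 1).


Huffman tree construction:
Step 1: Merge D(4) + E(11) = 15
Step 2: Merge H(15) + (D+E)(15) = 30
Step 3: Merge B(24) + (H+(D+E))(30) = 54
Read each symbol's code off the tree from the root (left child = 0, right child = 1).

Codes:
  H: 10 (length 2)
  D: 110 (length 3)
  B: 0 (length 1)
  E: 111 (length 3)
Average code length: 99/54 = 1.8333 bits/symbol


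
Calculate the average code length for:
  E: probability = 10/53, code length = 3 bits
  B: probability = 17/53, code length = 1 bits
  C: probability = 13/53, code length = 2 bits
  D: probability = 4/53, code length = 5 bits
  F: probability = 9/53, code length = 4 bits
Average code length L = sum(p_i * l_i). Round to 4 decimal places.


Weighted contributions p_i * l_i:
  E: (10/53) * 3 = 30/53
  B: (17/53) * 1 = 17/53
  C: (13/53) * 2 = 26/53
  D: (4/53) * 5 = 20/53
  F: (9/53) * 4 = 36/53
Sum = (30 + 17 + 26 + 20 + 36)/53 = 129/53

L = 129/53 = 2.4340 bits/symbol


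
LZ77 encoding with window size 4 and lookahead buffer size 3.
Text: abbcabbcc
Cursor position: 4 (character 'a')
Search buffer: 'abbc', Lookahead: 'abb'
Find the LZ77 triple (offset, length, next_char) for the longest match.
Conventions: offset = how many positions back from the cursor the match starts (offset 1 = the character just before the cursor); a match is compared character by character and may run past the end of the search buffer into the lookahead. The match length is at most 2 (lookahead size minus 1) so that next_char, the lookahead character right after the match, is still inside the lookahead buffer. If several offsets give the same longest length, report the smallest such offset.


Try each offset into the search buffer:
  offset=1 (pos 3, char 'c'): match length 0
  offset=2 (pos 2, char 'b'): match length 0
  offset=3 (pos 1, char 'b'): match length 0
  offset=4 (pos 0, char 'a'): match length 2
Longest match has length 2 at offset 4.
next_char = character at position 4 + 2 = 6 -> 'b'

Best match: offset=4, length=2 (matching 'ab' starting at position 0)
LZ77 triple: (4, 2, 'b')


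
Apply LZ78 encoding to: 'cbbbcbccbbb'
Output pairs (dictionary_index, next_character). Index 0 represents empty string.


LZ78 encoding steps:
Dictionary: {0: ''}
Step 1: w='' (idx 0), next='c' -> output (0, 'c'), add 'c' as idx 1
Step 2: w='' (idx 0), next='b' -> output (0, 'b'), add 'b' as idx 2
Step 3: w='b' (idx 2), next='b' -> output (2, 'b'), add 'bb' as idx 3
Step 4: w='c' (idx 1), next='b' -> output (1, 'b'), add 'cb' as idx 4
Step 5: w='c' (idx 1), next='c' -> output (1, 'c'), add 'cc' as idx 5
Step 6: w='bb' (idx 3), next='b' -> output (3, 'b'), add 'bbb' as idx 6


Encoded: [(0, 'c'), (0, 'b'), (2, 'b'), (1, 'b'), (1, 'c'), (3, 'b')]


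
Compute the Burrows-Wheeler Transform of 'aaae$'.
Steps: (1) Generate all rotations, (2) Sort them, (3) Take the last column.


Rotations (sorted):
  0: $aaae -> last char: e
  1: aaae$ -> last char: $
  2: aae$a -> last char: a
  3: ae$aa -> last char: a
  4: e$aaa -> last char: a


BWT = e$aaa


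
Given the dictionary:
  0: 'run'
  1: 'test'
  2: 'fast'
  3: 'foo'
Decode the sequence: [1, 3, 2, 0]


Look up each index in the dictionary:
  1 -> 'test'
  3 -> 'foo'
  2 -> 'fast'
  0 -> 'run'

Decoded: "test foo fast run"


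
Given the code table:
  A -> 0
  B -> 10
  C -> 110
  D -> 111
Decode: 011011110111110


Decoding:
0 -> A
110 -> C
111 -> D
10 -> B
111 -> D
110 -> C


Result: ACDBDC


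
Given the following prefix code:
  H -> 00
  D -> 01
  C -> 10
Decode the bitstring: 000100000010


Decoding step by step:
Bits 00 -> H
Bits 01 -> D
Bits 00 -> H
Bits 00 -> H
Bits 00 -> H
Bits 10 -> C


Decoded message: HDHHHC


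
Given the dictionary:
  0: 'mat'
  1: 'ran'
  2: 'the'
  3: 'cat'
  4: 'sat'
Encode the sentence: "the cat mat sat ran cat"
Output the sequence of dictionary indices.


Look up each word in the dictionary:
  'the' -> 2
  'cat' -> 3
  'mat' -> 0
  'sat' -> 4
  'ran' -> 1
  'cat' -> 3

Encoded: [2, 3, 0, 4, 1, 3]


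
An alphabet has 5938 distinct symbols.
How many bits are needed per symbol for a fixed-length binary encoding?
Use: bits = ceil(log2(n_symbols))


log2(5938) = 12.5358
Bracket: 2^12 = 4096 < 5938 <= 2^13 = 8192
So ceil(log2(5938)) = 13

bits = ceil(log2(5938)) = ceil(12.5358) = 13 bits


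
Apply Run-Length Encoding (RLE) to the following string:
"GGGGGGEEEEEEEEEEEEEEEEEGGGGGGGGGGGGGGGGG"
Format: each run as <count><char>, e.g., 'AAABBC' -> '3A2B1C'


Scanning runs left to right:
  i=0: run of 'G' x 6 -> '6G'
  i=6: run of 'E' x 17 -> '17E'
  i=23: run of 'G' x 17 -> '17G'

RLE = 6G17E17G


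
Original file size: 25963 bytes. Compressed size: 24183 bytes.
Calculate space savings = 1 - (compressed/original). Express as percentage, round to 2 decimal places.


ratio = compressed/original = 24183/25963 = 0.931441
savings = 1 - ratio = 1 - 0.931441 = 0.068559
as a percentage: 0.068559 * 100 = 6.86%

Space savings = 1 - 24183/25963 = 6.86%


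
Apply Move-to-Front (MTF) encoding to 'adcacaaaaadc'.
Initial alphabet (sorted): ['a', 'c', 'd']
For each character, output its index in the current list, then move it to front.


MTF encoding:
'a': index 0 in ['a', 'c', 'd'] -> ['a', 'c', 'd']
'd': index 2 in ['a', 'c', 'd'] -> ['d', 'a', 'c']
'c': index 2 in ['d', 'a', 'c'] -> ['c', 'd', 'a']
'a': index 2 in ['c', 'd', 'a'] -> ['a', 'c', 'd']
'c': index 1 in ['a', 'c', 'd'] -> ['c', 'a', 'd']
'a': index 1 in ['c', 'a', 'd'] -> ['a', 'c', 'd']
'a': index 0 in ['a', 'c', 'd'] -> ['a', 'c', 'd']
'a': index 0 in ['a', 'c', 'd'] -> ['a', 'c', 'd']
'a': index 0 in ['a', 'c', 'd'] -> ['a', 'c', 'd']
'a': index 0 in ['a', 'c', 'd'] -> ['a', 'c', 'd']
'd': index 2 in ['a', 'c', 'd'] -> ['d', 'a', 'c']
'c': index 2 in ['d', 'a', 'c'] -> ['c', 'd', 'a']


Output: [0, 2, 2, 2, 1, 1, 0, 0, 0, 0, 2, 2]


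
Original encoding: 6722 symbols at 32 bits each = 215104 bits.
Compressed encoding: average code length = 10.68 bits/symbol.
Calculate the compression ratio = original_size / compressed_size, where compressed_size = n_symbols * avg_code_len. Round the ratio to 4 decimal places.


original_size = n_symbols * orig_bits = 6722 * 32 = 215104 bits
compressed_size = n_symbols * avg_code_len = 6722 * 10.68 = 71790.96 bits
ratio = original_size / compressed_size = 215104 / 71790.96 = 2.9963

Compression ratio = 2.9963


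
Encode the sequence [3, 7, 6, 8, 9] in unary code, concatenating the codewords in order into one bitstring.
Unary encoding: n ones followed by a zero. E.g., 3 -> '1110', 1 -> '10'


Encode each number as n ones followed by a terminating 0:
  3 -> 1110 (4 bits)
  7 -> 11111110 (8 bits)
  6 -> 1111110 (7 bits)
  8 -> 111111110 (9 bits)
  9 -> 1111111110 (10 bits)
Total length = 4 + 8 + 7 + 9 + 10 = 38 bits.

Unary([3, 7, 6, 8, 9]) = 11101111111011111101111111101111111110 (38 bits)


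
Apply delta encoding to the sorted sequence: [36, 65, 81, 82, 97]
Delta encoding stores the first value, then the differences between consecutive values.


First value: 36
Deltas:
  65 - 36 = 29
  81 - 65 = 16
  82 - 81 = 1
  97 - 82 = 15


Delta encoded: [36, 29, 16, 1, 15]


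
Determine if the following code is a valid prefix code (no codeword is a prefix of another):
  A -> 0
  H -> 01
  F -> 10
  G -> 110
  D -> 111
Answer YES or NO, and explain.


Checking each pair (does one codeword prefix another?):
  A='0' vs H='01': prefix -- VIOLATION

NO -- this is NOT a valid prefix code. A (0) is a prefix of H (01).


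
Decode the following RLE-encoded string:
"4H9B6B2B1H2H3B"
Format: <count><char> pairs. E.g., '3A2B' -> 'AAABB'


Expanding each <count><char> pair:
  4H -> 'HHHH'
  9B -> 'BBBBBBBBB'
  6B -> 'BBBBBB'
  2B -> 'BB'
  1H -> 'H'
  2H -> 'HH'
  3B -> 'BBB'

Decoded = HHHHBBBBBBBBBBBBBBBBBHHHBBB


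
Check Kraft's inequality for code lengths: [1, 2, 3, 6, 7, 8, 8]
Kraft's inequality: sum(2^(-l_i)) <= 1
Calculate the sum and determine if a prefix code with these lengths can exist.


Sum = 2^(-1) + 2^(-2) + 2^(-3) + 2^(-6) + 2^(-7) + 2^(-8) + 2^(-8)
    = 0.5 + 0.25 + 0.125 + 0.015625 + 0.0078125 + 0.00390625 + 0.00390625
    = 232/256 = 0.90625
Since 0.90625 <= 1, Kraft's inequality IS satisfied.
A prefix code with these lengths CAN exist.

Kraft sum = 0.90625. Satisfied.


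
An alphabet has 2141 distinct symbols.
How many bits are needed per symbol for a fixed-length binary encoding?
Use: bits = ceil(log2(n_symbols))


log2(2141) = 11.0641
Bracket: 2^11 = 2048 < 2141 <= 2^12 = 4096
So ceil(log2(2141)) = 12

bits = ceil(log2(2141)) = ceil(11.0641) = 12 bits


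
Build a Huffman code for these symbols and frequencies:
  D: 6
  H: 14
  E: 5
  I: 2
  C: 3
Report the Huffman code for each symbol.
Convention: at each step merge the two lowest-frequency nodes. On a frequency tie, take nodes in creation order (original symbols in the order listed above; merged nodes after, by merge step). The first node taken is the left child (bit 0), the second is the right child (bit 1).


Huffman tree construction:
Step 1: Merge I(2) + C(3) = 5
Step 2: Merge E(5) + (I+C)(5) = 10
Step 3: Merge D(6) + (E+(I+C))(10) = 16
Step 4: Merge H(14) + (D+(E+(I+C)))(16) = 30
Read each symbol's code off the tree from the root (left child = 0, right child = 1).

Codes:
  D: 10 (length 2)
  H: 0 (length 1)
  E: 110 (length 3)
  I: 1110 (length 4)
  C: 1111 (length 4)
Average code length: 61/30 = 2.0333 bits/symbol


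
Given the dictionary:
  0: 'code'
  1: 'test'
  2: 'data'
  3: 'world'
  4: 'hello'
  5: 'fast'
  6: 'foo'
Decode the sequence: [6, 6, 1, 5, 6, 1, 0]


Look up each index in the dictionary:
  6 -> 'foo'
  6 -> 'foo'
  1 -> 'test'
  5 -> 'fast'
  6 -> 'foo'
  1 -> 'test'
  0 -> 'code'

Decoded: "foo foo test fast foo test code"


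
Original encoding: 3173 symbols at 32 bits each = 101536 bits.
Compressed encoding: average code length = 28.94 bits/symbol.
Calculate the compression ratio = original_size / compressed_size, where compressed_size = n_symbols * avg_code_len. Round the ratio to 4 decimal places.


original_size = n_symbols * orig_bits = 3173 * 32 = 101536 bits
compressed_size = n_symbols * avg_code_len = 3173 * 28.94 = 91826.62 bits
ratio = original_size / compressed_size = 101536 / 91826.62 = 1.1057

Compression ratio = 1.1057


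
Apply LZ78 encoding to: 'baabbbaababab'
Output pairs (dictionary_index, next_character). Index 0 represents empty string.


LZ78 encoding steps:
Dictionary: {0: ''}
Step 1: w='' (idx 0), next='b' -> output (0, 'b'), add 'b' as idx 1
Step 2: w='' (idx 0), next='a' -> output (0, 'a'), add 'a' as idx 2
Step 3: w='a' (idx 2), next='b' -> output (2, 'b'), add 'ab' as idx 3
Step 4: w='b' (idx 1), next='b' -> output (1, 'b'), add 'bb' as idx 4
Step 5: w='a' (idx 2), next='a' -> output (2, 'a'), add 'aa' as idx 5
Step 6: w='b' (idx 1), next='a' -> output (1, 'a'), add 'ba' as idx 6
Step 7: w='ba' (idx 6), next='b' -> output (6, 'b'), add 'bab' as idx 7


Encoded: [(0, 'b'), (0, 'a'), (2, 'b'), (1, 'b'), (2, 'a'), (1, 'a'), (6, 'b')]


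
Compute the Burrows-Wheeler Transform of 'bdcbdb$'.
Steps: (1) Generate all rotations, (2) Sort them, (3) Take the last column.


Rotations (sorted):
  0: $bdcbdb -> last char: b
  1: b$bdcbd -> last char: d
  2: bdb$bdc -> last char: c
  3: bdcbdb$ -> last char: $
  4: cbdb$bd -> last char: d
  5: db$bdcb -> last char: b
  6: dcbdb$b -> last char: b


BWT = bdc$dbb


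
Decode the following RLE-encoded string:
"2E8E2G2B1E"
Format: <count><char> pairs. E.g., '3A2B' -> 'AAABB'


Expanding each <count><char> pair:
  2E -> 'EE'
  8E -> 'EEEEEEEE'
  2G -> 'GG'
  2B -> 'BB'
  1E -> 'E'

Decoded = EEEEEEEEEEGGBBE


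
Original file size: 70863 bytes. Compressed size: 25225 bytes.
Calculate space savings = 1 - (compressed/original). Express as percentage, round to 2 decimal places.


ratio = compressed/original = 25225/70863 = 0.355969
savings = 1 - ratio = 1 - 0.355969 = 0.644031
as a percentage: 0.644031 * 100 = 64.4%

Space savings = 1 - 25225/70863 = 64.4%


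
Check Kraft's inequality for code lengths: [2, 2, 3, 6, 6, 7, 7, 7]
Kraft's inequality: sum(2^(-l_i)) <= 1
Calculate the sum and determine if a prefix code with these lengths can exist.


Sum = 2^(-2) + 2^(-2) + 2^(-3) + 2^(-6) + 2^(-6) + 2^(-7) + 2^(-7) + 2^(-7)
    = 0.25 + 0.25 + 0.125 + 0.015625 + 0.015625 + 0.0078125 + 0.0078125 + 0.0078125
    = 87/128 = 0.6796875
Since 0.6796875 <= 1, Kraft's inequality IS satisfied.
A prefix code with these lengths CAN exist.

Kraft sum = 0.6796875. Satisfied.


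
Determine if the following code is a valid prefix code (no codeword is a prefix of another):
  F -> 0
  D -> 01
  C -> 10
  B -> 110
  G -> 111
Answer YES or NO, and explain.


Checking each pair (does one codeword prefix another?):
  F='0' vs D='01': prefix -- VIOLATION

NO -- this is NOT a valid prefix code. F (0) is a prefix of D (01).


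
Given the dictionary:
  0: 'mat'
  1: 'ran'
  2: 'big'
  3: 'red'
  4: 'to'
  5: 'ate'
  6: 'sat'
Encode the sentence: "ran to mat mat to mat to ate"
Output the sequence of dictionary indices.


Look up each word in the dictionary:
  'ran' -> 1
  'to' -> 4
  'mat' -> 0
  'mat' -> 0
  'to' -> 4
  'mat' -> 0
  'to' -> 4
  'ate' -> 5

Encoded: [1, 4, 0, 0, 4, 0, 4, 5]


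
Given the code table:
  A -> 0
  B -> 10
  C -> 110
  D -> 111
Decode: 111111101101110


Decoding:
111 -> D
111 -> D
10 -> B
110 -> C
111 -> D
0 -> A


Result: DDBCDA


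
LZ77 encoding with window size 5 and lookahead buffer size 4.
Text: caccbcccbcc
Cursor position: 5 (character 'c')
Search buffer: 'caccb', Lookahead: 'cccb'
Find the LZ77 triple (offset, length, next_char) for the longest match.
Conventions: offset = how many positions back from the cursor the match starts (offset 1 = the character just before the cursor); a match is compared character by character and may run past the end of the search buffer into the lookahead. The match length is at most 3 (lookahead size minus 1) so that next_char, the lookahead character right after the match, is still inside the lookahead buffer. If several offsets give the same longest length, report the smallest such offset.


Try each offset into the search buffer:
  offset=1 (pos 4, char 'b'): match length 0
  offset=2 (pos 3, char 'c'): match length 1
  offset=3 (pos 2, char 'c'): match length 2
  offset=4 (pos 1, char 'a'): match length 0
  offset=5 (pos 0, char 'c'): match length 1
Longest match has length 2 at offset 3.
next_char = character at position 5 + 2 = 7 -> 'c'

Best match: offset=3, length=2 (matching 'cc' starting at position 2)
LZ77 triple: (3, 2, 'c')


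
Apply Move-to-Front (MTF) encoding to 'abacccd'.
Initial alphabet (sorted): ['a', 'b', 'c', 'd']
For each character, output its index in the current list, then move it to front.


MTF encoding:
'a': index 0 in ['a', 'b', 'c', 'd'] -> ['a', 'b', 'c', 'd']
'b': index 1 in ['a', 'b', 'c', 'd'] -> ['b', 'a', 'c', 'd']
'a': index 1 in ['b', 'a', 'c', 'd'] -> ['a', 'b', 'c', 'd']
'c': index 2 in ['a', 'b', 'c', 'd'] -> ['c', 'a', 'b', 'd']
'c': index 0 in ['c', 'a', 'b', 'd'] -> ['c', 'a', 'b', 'd']
'c': index 0 in ['c', 'a', 'b', 'd'] -> ['c', 'a', 'b', 'd']
'd': index 3 in ['c', 'a', 'b', 'd'] -> ['d', 'c', 'a', 'b']


Output: [0, 1, 1, 2, 0, 0, 3]


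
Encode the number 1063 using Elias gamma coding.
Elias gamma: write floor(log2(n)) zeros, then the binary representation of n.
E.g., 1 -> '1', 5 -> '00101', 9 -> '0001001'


num_bits = floor(log2(1063)) + 1 = 11
leading_zeros = num_bits - 1 = 10
binary(1063) = 10000100111

Elias gamma(1063) = '0000000000' + '10000100111' = 000000000010000100111 (21 bits)


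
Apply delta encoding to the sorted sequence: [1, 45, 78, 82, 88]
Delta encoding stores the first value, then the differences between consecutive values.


First value: 1
Deltas:
  45 - 1 = 44
  78 - 45 = 33
  82 - 78 = 4
  88 - 82 = 6


Delta encoded: [1, 44, 33, 4, 6]


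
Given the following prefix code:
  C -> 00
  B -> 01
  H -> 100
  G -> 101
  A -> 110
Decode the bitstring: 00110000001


Decoding step by step:
Bits 00 -> C
Bits 110 -> A
Bits 00 -> C
Bits 00 -> C
Bits 01 -> B


Decoded message: CACCB


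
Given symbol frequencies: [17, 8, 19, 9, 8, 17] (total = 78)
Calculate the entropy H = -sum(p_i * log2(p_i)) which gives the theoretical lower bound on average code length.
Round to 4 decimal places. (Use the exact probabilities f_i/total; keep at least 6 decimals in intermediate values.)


Per-symbol terms -p_i * log2(p_i) with p_i = f_i/78:
  p = 17/78 = 0.217949: log2(p) = -2.197939, -p*log2(p) = 0.479038
  p = 8/78 = 0.102564: log2(p) = -3.285402, -p*log2(p) = 0.336964
  p = 19/78 = 0.243590: log2(p) = -2.037475, -p*log2(p) = 0.496308
  p = 9/78 = 0.115385: log2(p) = -3.115477, -p*log2(p) = 0.359478
  p = 8/78 = 0.102564: log2(p) = -3.285402, -p*log2(p) = 0.336964
  p = 17/78 = 0.217949: log2(p) = -2.197939, -p*log2(p) = 0.479038
H = 0.479038 + 0.336964 + 0.496308 + 0.359478 + 0.336964 + 0.479038 = 2.487790

H = 2.4878 bits/symbol


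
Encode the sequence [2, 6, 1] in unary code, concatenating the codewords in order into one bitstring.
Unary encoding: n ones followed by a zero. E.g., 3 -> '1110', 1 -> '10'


Encode each number as n ones followed by a terminating 0:
  2 -> 110 (3 bits)
  6 -> 1111110 (7 bits)
  1 -> 10 (2 bits)
Total length = 3 + 7 + 2 = 12 bits.

Unary([2, 6, 1]) = 110111111010 (12 bits)


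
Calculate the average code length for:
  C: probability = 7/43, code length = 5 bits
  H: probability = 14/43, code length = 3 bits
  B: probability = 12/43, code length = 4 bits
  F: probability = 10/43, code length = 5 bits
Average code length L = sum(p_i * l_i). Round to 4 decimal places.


Weighted contributions p_i * l_i:
  C: (7/43) * 5 = 35/43
  H: (14/43) * 3 = 42/43
  B: (12/43) * 4 = 48/43
  F: (10/43) * 5 = 50/43
Sum = (35 + 42 + 48 + 50)/43 = 175/43

L = 175/43 = 4.0698 bits/symbol


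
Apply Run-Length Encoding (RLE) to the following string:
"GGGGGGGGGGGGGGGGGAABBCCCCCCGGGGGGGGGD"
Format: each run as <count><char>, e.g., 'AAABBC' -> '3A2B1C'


Scanning runs left to right:
  i=0: run of 'G' x 17 -> '17G'
  i=17: run of 'A' x 2 -> '2A'
  i=19: run of 'B' x 2 -> '2B'
  i=21: run of 'C' x 6 -> '6C'
  i=27: run of 'G' x 9 -> '9G'
  i=36: run of 'D' x 1 -> '1D'

RLE = 17G2A2B6C9G1D


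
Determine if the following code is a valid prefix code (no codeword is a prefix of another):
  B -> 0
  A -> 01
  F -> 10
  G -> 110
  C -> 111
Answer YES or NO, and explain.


Checking each pair (does one codeword prefix another?):
  B='0' vs A='01': prefix -- VIOLATION

NO -- this is NOT a valid prefix code. B (0) is a prefix of A (01).


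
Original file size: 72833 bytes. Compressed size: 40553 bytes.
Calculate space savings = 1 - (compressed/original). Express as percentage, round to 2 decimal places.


ratio = compressed/original = 40553/72833 = 0.556794
savings = 1 - ratio = 1 - 0.556794 = 0.443206
as a percentage: 0.443206 * 100 = 44.32%

Space savings = 1 - 40553/72833 = 44.32%


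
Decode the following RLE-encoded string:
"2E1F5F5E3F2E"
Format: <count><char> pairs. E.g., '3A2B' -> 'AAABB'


Expanding each <count><char> pair:
  2E -> 'EE'
  1F -> 'F'
  5F -> 'FFFFF'
  5E -> 'EEEEE'
  3F -> 'FFF'
  2E -> 'EE'

Decoded = EEFFFFFFEEEEEFFFEE
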